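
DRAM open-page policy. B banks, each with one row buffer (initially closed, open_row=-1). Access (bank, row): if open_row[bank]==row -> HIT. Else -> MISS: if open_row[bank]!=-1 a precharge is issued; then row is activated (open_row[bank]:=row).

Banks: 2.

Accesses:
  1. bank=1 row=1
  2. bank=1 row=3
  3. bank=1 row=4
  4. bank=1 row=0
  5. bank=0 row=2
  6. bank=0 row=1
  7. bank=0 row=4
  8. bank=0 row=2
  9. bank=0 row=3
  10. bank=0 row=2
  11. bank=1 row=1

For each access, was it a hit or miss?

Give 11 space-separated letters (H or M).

Answer: M M M M M M M M M M M

Derivation:
Acc 1: bank1 row1 -> MISS (open row1); precharges=0
Acc 2: bank1 row3 -> MISS (open row3); precharges=1
Acc 3: bank1 row4 -> MISS (open row4); precharges=2
Acc 4: bank1 row0 -> MISS (open row0); precharges=3
Acc 5: bank0 row2 -> MISS (open row2); precharges=3
Acc 6: bank0 row1 -> MISS (open row1); precharges=4
Acc 7: bank0 row4 -> MISS (open row4); precharges=5
Acc 8: bank0 row2 -> MISS (open row2); precharges=6
Acc 9: bank0 row3 -> MISS (open row3); precharges=7
Acc 10: bank0 row2 -> MISS (open row2); precharges=8
Acc 11: bank1 row1 -> MISS (open row1); precharges=9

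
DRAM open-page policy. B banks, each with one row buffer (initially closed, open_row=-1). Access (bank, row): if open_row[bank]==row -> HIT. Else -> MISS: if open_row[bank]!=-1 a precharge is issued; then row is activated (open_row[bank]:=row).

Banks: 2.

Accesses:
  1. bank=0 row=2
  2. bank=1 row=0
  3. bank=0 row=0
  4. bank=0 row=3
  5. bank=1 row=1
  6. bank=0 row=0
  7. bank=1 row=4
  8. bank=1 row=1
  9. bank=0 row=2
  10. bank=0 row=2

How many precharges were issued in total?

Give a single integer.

Acc 1: bank0 row2 -> MISS (open row2); precharges=0
Acc 2: bank1 row0 -> MISS (open row0); precharges=0
Acc 3: bank0 row0 -> MISS (open row0); precharges=1
Acc 4: bank0 row3 -> MISS (open row3); precharges=2
Acc 5: bank1 row1 -> MISS (open row1); precharges=3
Acc 6: bank0 row0 -> MISS (open row0); precharges=4
Acc 7: bank1 row4 -> MISS (open row4); precharges=5
Acc 8: bank1 row1 -> MISS (open row1); precharges=6
Acc 9: bank0 row2 -> MISS (open row2); precharges=7
Acc 10: bank0 row2 -> HIT

Answer: 7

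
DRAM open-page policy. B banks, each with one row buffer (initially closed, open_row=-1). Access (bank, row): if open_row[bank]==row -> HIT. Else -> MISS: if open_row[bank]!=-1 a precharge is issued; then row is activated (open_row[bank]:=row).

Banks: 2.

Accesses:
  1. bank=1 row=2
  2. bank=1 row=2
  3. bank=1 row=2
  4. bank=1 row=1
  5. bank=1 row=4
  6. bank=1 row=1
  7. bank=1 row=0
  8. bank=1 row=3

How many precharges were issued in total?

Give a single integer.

Acc 1: bank1 row2 -> MISS (open row2); precharges=0
Acc 2: bank1 row2 -> HIT
Acc 3: bank1 row2 -> HIT
Acc 4: bank1 row1 -> MISS (open row1); precharges=1
Acc 5: bank1 row4 -> MISS (open row4); precharges=2
Acc 6: bank1 row1 -> MISS (open row1); precharges=3
Acc 7: bank1 row0 -> MISS (open row0); precharges=4
Acc 8: bank1 row3 -> MISS (open row3); precharges=5

Answer: 5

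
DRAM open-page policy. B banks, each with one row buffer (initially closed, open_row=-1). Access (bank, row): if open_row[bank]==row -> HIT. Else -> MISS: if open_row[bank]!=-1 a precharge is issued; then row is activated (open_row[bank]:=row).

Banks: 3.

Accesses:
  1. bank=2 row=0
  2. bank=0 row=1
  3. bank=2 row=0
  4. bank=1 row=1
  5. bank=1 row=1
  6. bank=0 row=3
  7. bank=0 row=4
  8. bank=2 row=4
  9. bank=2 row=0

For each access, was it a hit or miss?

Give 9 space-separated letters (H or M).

Answer: M M H M H M M M M

Derivation:
Acc 1: bank2 row0 -> MISS (open row0); precharges=0
Acc 2: bank0 row1 -> MISS (open row1); precharges=0
Acc 3: bank2 row0 -> HIT
Acc 4: bank1 row1 -> MISS (open row1); precharges=0
Acc 5: bank1 row1 -> HIT
Acc 6: bank0 row3 -> MISS (open row3); precharges=1
Acc 7: bank0 row4 -> MISS (open row4); precharges=2
Acc 8: bank2 row4 -> MISS (open row4); precharges=3
Acc 9: bank2 row0 -> MISS (open row0); precharges=4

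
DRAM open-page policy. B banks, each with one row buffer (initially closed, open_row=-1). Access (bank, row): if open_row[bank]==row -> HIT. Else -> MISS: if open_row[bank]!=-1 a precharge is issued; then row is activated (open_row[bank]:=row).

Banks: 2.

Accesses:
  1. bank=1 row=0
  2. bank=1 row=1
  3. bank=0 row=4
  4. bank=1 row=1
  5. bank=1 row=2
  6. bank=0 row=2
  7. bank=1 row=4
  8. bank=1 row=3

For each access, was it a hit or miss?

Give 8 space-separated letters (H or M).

Answer: M M M H M M M M

Derivation:
Acc 1: bank1 row0 -> MISS (open row0); precharges=0
Acc 2: bank1 row1 -> MISS (open row1); precharges=1
Acc 3: bank0 row4 -> MISS (open row4); precharges=1
Acc 4: bank1 row1 -> HIT
Acc 5: bank1 row2 -> MISS (open row2); precharges=2
Acc 6: bank0 row2 -> MISS (open row2); precharges=3
Acc 7: bank1 row4 -> MISS (open row4); precharges=4
Acc 8: bank1 row3 -> MISS (open row3); precharges=5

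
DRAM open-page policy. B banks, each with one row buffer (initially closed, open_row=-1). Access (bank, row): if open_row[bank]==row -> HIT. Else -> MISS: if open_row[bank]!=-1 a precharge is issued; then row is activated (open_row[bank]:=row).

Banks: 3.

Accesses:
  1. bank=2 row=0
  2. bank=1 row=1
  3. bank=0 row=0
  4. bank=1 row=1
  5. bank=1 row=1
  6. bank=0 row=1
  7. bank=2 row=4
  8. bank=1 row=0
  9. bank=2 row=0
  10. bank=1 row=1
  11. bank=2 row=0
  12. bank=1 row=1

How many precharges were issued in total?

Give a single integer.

Acc 1: bank2 row0 -> MISS (open row0); precharges=0
Acc 2: bank1 row1 -> MISS (open row1); precharges=0
Acc 3: bank0 row0 -> MISS (open row0); precharges=0
Acc 4: bank1 row1 -> HIT
Acc 5: bank1 row1 -> HIT
Acc 6: bank0 row1 -> MISS (open row1); precharges=1
Acc 7: bank2 row4 -> MISS (open row4); precharges=2
Acc 8: bank1 row0 -> MISS (open row0); precharges=3
Acc 9: bank2 row0 -> MISS (open row0); precharges=4
Acc 10: bank1 row1 -> MISS (open row1); precharges=5
Acc 11: bank2 row0 -> HIT
Acc 12: bank1 row1 -> HIT

Answer: 5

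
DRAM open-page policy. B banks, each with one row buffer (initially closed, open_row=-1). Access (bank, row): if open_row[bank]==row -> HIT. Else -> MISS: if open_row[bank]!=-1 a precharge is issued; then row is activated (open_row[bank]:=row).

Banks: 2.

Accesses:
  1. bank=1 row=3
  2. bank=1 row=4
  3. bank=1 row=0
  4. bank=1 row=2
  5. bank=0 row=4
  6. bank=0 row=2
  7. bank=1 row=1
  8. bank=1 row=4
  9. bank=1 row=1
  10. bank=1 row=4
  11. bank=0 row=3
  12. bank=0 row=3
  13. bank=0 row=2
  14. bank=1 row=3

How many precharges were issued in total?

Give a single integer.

Acc 1: bank1 row3 -> MISS (open row3); precharges=0
Acc 2: bank1 row4 -> MISS (open row4); precharges=1
Acc 3: bank1 row0 -> MISS (open row0); precharges=2
Acc 4: bank1 row2 -> MISS (open row2); precharges=3
Acc 5: bank0 row4 -> MISS (open row4); precharges=3
Acc 6: bank0 row2 -> MISS (open row2); precharges=4
Acc 7: bank1 row1 -> MISS (open row1); precharges=5
Acc 8: bank1 row4 -> MISS (open row4); precharges=6
Acc 9: bank1 row1 -> MISS (open row1); precharges=7
Acc 10: bank1 row4 -> MISS (open row4); precharges=8
Acc 11: bank0 row3 -> MISS (open row3); precharges=9
Acc 12: bank0 row3 -> HIT
Acc 13: bank0 row2 -> MISS (open row2); precharges=10
Acc 14: bank1 row3 -> MISS (open row3); precharges=11

Answer: 11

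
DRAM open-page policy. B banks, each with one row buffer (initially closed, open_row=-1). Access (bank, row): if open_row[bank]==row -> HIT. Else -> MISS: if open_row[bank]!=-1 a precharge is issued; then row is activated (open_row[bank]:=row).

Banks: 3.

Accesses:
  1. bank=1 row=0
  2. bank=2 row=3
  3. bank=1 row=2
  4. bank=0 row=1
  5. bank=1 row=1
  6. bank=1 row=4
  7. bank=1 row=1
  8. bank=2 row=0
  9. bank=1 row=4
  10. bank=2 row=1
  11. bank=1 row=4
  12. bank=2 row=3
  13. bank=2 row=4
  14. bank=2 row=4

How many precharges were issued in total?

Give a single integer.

Acc 1: bank1 row0 -> MISS (open row0); precharges=0
Acc 2: bank2 row3 -> MISS (open row3); precharges=0
Acc 3: bank1 row2 -> MISS (open row2); precharges=1
Acc 4: bank0 row1 -> MISS (open row1); precharges=1
Acc 5: bank1 row1 -> MISS (open row1); precharges=2
Acc 6: bank1 row4 -> MISS (open row4); precharges=3
Acc 7: bank1 row1 -> MISS (open row1); precharges=4
Acc 8: bank2 row0 -> MISS (open row0); precharges=5
Acc 9: bank1 row4 -> MISS (open row4); precharges=6
Acc 10: bank2 row1 -> MISS (open row1); precharges=7
Acc 11: bank1 row4 -> HIT
Acc 12: bank2 row3 -> MISS (open row3); precharges=8
Acc 13: bank2 row4 -> MISS (open row4); precharges=9
Acc 14: bank2 row4 -> HIT

Answer: 9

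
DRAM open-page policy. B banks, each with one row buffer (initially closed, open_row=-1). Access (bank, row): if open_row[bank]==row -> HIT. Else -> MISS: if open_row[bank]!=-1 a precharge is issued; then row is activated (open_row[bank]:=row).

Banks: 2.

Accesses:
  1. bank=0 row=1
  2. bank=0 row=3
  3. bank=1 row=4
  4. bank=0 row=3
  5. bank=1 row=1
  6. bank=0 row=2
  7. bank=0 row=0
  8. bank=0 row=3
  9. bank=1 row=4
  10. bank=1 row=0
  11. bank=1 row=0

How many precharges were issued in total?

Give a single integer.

Answer: 7

Derivation:
Acc 1: bank0 row1 -> MISS (open row1); precharges=0
Acc 2: bank0 row3 -> MISS (open row3); precharges=1
Acc 3: bank1 row4 -> MISS (open row4); precharges=1
Acc 4: bank0 row3 -> HIT
Acc 5: bank1 row1 -> MISS (open row1); precharges=2
Acc 6: bank0 row2 -> MISS (open row2); precharges=3
Acc 7: bank0 row0 -> MISS (open row0); precharges=4
Acc 8: bank0 row3 -> MISS (open row3); precharges=5
Acc 9: bank1 row4 -> MISS (open row4); precharges=6
Acc 10: bank1 row0 -> MISS (open row0); precharges=7
Acc 11: bank1 row0 -> HIT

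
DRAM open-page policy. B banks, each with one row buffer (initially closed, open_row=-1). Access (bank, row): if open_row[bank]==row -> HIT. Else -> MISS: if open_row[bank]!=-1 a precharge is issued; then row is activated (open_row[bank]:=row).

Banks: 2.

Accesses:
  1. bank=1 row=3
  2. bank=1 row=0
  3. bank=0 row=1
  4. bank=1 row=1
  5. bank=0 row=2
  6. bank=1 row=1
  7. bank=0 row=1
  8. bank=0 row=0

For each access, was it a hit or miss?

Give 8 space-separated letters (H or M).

Answer: M M M M M H M M

Derivation:
Acc 1: bank1 row3 -> MISS (open row3); precharges=0
Acc 2: bank1 row0 -> MISS (open row0); precharges=1
Acc 3: bank0 row1 -> MISS (open row1); precharges=1
Acc 4: bank1 row1 -> MISS (open row1); precharges=2
Acc 5: bank0 row2 -> MISS (open row2); precharges=3
Acc 6: bank1 row1 -> HIT
Acc 7: bank0 row1 -> MISS (open row1); precharges=4
Acc 8: bank0 row0 -> MISS (open row0); precharges=5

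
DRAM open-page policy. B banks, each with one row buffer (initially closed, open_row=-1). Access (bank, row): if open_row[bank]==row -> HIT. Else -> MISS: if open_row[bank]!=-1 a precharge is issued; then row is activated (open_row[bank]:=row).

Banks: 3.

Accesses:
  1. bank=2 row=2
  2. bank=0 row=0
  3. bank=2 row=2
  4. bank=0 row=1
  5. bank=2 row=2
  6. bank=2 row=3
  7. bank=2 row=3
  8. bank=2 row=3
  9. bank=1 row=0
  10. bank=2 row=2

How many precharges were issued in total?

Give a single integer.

Acc 1: bank2 row2 -> MISS (open row2); precharges=0
Acc 2: bank0 row0 -> MISS (open row0); precharges=0
Acc 3: bank2 row2 -> HIT
Acc 4: bank0 row1 -> MISS (open row1); precharges=1
Acc 5: bank2 row2 -> HIT
Acc 6: bank2 row3 -> MISS (open row3); precharges=2
Acc 7: bank2 row3 -> HIT
Acc 8: bank2 row3 -> HIT
Acc 9: bank1 row0 -> MISS (open row0); precharges=2
Acc 10: bank2 row2 -> MISS (open row2); precharges=3

Answer: 3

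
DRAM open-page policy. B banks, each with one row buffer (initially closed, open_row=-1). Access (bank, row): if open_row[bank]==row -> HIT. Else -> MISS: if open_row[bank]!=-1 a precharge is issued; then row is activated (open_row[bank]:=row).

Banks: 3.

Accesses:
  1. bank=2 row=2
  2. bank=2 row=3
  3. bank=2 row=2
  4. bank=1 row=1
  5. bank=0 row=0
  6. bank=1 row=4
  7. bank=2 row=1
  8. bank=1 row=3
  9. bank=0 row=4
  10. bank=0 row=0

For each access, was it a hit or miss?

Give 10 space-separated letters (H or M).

Acc 1: bank2 row2 -> MISS (open row2); precharges=0
Acc 2: bank2 row3 -> MISS (open row3); precharges=1
Acc 3: bank2 row2 -> MISS (open row2); precharges=2
Acc 4: bank1 row1 -> MISS (open row1); precharges=2
Acc 5: bank0 row0 -> MISS (open row0); precharges=2
Acc 6: bank1 row4 -> MISS (open row4); precharges=3
Acc 7: bank2 row1 -> MISS (open row1); precharges=4
Acc 8: bank1 row3 -> MISS (open row3); precharges=5
Acc 9: bank0 row4 -> MISS (open row4); precharges=6
Acc 10: bank0 row0 -> MISS (open row0); precharges=7

Answer: M M M M M M M M M M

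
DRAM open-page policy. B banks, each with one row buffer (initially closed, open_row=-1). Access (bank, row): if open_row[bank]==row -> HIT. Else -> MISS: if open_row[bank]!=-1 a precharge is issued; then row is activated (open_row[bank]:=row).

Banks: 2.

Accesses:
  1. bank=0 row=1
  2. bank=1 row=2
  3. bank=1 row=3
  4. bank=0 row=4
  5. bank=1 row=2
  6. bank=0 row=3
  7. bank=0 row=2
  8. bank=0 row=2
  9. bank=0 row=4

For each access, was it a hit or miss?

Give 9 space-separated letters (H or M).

Answer: M M M M M M M H M

Derivation:
Acc 1: bank0 row1 -> MISS (open row1); precharges=0
Acc 2: bank1 row2 -> MISS (open row2); precharges=0
Acc 3: bank1 row3 -> MISS (open row3); precharges=1
Acc 4: bank0 row4 -> MISS (open row4); precharges=2
Acc 5: bank1 row2 -> MISS (open row2); precharges=3
Acc 6: bank0 row3 -> MISS (open row3); precharges=4
Acc 7: bank0 row2 -> MISS (open row2); precharges=5
Acc 8: bank0 row2 -> HIT
Acc 9: bank0 row4 -> MISS (open row4); precharges=6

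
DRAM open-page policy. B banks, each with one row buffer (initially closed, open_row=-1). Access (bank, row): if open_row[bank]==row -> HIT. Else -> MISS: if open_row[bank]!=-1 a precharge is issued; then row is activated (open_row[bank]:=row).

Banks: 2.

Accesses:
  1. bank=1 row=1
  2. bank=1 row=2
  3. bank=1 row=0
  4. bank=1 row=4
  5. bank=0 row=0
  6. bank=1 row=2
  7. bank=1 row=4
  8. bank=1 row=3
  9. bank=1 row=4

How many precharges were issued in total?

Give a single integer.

Answer: 7

Derivation:
Acc 1: bank1 row1 -> MISS (open row1); precharges=0
Acc 2: bank1 row2 -> MISS (open row2); precharges=1
Acc 3: bank1 row0 -> MISS (open row0); precharges=2
Acc 4: bank1 row4 -> MISS (open row4); precharges=3
Acc 5: bank0 row0 -> MISS (open row0); precharges=3
Acc 6: bank1 row2 -> MISS (open row2); precharges=4
Acc 7: bank1 row4 -> MISS (open row4); precharges=5
Acc 8: bank1 row3 -> MISS (open row3); precharges=6
Acc 9: bank1 row4 -> MISS (open row4); precharges=7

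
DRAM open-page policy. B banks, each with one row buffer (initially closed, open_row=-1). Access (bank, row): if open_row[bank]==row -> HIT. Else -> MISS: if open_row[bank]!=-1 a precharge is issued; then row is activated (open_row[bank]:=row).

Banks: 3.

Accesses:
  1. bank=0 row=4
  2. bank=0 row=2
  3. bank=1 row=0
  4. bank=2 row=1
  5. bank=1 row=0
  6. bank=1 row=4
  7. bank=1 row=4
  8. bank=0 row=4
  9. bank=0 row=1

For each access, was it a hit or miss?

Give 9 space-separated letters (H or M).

Answer: M M M M H M H M M

Derivation:
Acc 1: bank0 row4 -> MISS (open row4); precharges=0
Acc 2: bank0 row2 -> MISS (open row2); precharges=1
Acc 3: bank1 row0 -> MISS (open row0); precharges=1
Acc 4: bank2 row1 -> MISS (open row1); precharges=1
Acc 5: bank1 row0 -> HIT
Acc 6: bank1 row4 -> MISS (open row4); precharges=2
Acc 7: bank1 row4 -> HIT
Acc 8: bank0 row4 -> MISS (open row4); precharges=3
Acc 9: bank0 row1 -> MISS (open row1); precharges=4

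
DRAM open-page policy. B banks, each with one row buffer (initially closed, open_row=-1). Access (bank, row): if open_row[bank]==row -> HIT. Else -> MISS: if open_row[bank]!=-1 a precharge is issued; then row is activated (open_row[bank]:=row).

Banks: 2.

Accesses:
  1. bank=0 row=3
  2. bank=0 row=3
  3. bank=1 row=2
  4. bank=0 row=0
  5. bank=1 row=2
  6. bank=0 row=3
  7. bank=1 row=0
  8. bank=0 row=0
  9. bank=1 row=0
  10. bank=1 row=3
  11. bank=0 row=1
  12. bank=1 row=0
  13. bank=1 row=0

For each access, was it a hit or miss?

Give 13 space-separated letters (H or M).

Answer: M H M M H M M M H M M M H

Derivation:
Acc 1: bank0 row3 -> MISS (open row3); precharges=0
Acc 2: bank0 row3 -> HIT
Acc 3: bank1 row2 -> MISS (open row2); precharges=0
Acc 4: bank0 row0 -> MISS (open row0); precharges=1
Acc 5: bank1 row2 -> HIT
Acc 6: bank0 row3 -> MISS (open row3); precharges=2
Acc 7: bank1 row0 -> MISS (open row0); precharges=3
Acc 8: bank0 row0 -> MISS (open row0); precharges=4
Acc 9: bank1 row0 -> HIT
Acc 10: bank1 row3 -> MISS (open row3); precharges=5
Acc 11: bank0 row1 -> MISS (open row1); precharges=6
Acc 12: bank1 row0 -> MISS (open row0); precharges=7
Acc 13: bank1 row0 -> HIT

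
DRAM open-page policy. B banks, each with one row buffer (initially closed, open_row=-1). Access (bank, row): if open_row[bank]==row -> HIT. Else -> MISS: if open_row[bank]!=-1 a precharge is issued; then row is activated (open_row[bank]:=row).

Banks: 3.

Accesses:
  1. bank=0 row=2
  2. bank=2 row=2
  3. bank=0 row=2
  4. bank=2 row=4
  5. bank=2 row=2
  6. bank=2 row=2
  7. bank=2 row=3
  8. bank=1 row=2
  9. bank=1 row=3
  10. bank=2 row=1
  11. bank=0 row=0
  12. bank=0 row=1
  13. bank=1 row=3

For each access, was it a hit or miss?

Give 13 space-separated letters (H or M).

Answer: M M H M M H M M M M M M H

Derivation:
Acc 1: bank0 row2 -> MISS (open row2); precharges=0
Acc 2: bank2 row2 -> MISS (open row2); precharges=0
Acc 3: bank0 row2 -> HIT
Acc 4: bank2 row4 -> MISS (open row4); precharges=1
Acc 5: bank2 row2 -> MISS (open row2); precharges=2
Acc 6: bank2 row2 -> HIT
Acc 7: bank2 row3 -> MISS (open row3); precharges=3
Acc 8: bank1 row2 -> MISS (open row2); precharges=3
Acc 9: bank1 row3 -> MISS (open row3); precharges=4
Acc 10: bank2 row1 -> MISS (open row1); precharges=5
Acc 11: bank0 row0 -> MISS (open row0); precharges=6
Acc 12: bank0 row1 -> MISS (open row1); precharges=7
Acc 13: bank1 row3 -> HIT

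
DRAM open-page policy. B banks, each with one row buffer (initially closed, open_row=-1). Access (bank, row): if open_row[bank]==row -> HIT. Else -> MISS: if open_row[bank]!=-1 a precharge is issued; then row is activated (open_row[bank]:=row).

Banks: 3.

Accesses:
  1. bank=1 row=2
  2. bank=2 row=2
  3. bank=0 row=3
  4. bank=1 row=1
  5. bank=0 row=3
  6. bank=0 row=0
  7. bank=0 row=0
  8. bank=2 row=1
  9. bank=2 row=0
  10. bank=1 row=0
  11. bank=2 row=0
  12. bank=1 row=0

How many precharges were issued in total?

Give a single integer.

Acc 1: bank1 row2 -> MISS (open row2); precharges=0
Acc 2: bank2 row2 -> MISS (open row2); precharges=0
Acc 3: bank0 row3 -> MISS (open row3); precharges=0
Acc 4: bank1 row1 -> MISS (open row1); precharges=1
Acc 5: bank0 row3 -> HIT
Acc 6: bank0 row0 -> MISS (open row0); precharges=2
Acc 7: bank0 row0 -> HIT
Acc 8: bank2 row1 -> MISS (open row1); precharges=3
Acc 9: bank2 row0 -> MISS (open row0); precharges=4
Acc 10: bank1 row0 -> MISS (open row0); precharges=5
Acc 11: bank2 row0 -> HIT
Acc 12: bank1 row0 -> HIT

Answer: 5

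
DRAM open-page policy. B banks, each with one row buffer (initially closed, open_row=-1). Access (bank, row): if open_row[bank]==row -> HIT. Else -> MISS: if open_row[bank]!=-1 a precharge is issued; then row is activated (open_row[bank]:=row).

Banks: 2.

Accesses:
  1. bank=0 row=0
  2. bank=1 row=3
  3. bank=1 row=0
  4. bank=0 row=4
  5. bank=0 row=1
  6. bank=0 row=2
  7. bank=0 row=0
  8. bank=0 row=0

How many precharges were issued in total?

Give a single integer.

Answer: 5

Derivation:
Acc 1: bank0 row0 -> MISS (open row0); precharges=0
Acc 2: bank1 row3 -> MISS (open row3); precharges=0
Acc 3: bank1 row0 -> MISS (open row0); precharges=1
Acc 4: bank0 row4 -> MISS (open row4); precharges=2
Acc 5: bank0 row1 -> MISS (open row1); precharges=3
Acc 6: bank0 row2 -> MISS (open row2); precharges=4
Acc 7: bank0 row0 -> MISS (open row0); precharges=5
Acc 8: bank0 row0 -> HIT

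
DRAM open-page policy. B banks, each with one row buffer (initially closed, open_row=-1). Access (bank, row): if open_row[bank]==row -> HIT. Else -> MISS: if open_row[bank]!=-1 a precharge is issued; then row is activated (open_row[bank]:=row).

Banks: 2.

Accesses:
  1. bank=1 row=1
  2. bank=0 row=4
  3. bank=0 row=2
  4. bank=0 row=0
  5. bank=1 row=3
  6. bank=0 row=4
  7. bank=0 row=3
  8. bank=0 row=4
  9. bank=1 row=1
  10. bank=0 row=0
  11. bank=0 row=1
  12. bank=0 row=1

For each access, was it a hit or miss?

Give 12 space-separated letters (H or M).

Acc 1: bank1 row1 -> MISS (open row1); precharges=0
Acc 2: bank0 row4 -> MISS (open row4); precharges=0
Acc 3: bank0 row2 -> MISS (open row2); precharges=1
Acc 4: bank0 row0 -> MISS (open row0); precharges=2
Acc 5: bank1 row3 -> MISS (open row3); precharges=3
Acc 6: bank0 row4 -> MISS (open row4); precharges=4
Acc 7: bank0 row3 -> MISS (open row3); precharges=5
Acc 8: bank0 row4 -> MISS (open row4); precharges=6
Acc 9: bank1 row1 -> MISS (open row1); precharges=7
Acc 10: bank0 row0 -> MISS (open row0); precharges=8
Acc 11: bank0 row1 -> MISS (open row1); precharges=9
Acc 12: bank0 row1 -> HIT

Answer: M M M M M M M M M M M H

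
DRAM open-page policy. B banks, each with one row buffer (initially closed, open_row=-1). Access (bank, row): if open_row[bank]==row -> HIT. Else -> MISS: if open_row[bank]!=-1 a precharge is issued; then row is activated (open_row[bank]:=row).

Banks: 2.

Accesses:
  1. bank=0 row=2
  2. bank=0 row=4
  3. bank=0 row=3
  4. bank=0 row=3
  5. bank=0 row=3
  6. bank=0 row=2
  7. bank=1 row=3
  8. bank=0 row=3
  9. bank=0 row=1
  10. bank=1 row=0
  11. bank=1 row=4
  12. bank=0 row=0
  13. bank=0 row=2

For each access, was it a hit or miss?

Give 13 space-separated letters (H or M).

Answer: M M M H H M M M M M M M M

Derivation:
Acc 1: bank0 row2 -> MISS (open row2); precharges=0
Acc 2: bank0 row4 -> MISS (open row4); precharges=1
Acc 3: bank0 row3 -> MISS (open row3); precharges=2
Acc 4: bank0 row3 -> HIT
Acc 5: bank0 row3 -> HIT
Acc 6: bank0 row2 -> MISS (open row2); precharges=3
Acc 7: bank1 row3 -> MISS (open row3); precharges=3
Acc 8: bank0 row3 -> MISS (open row3); precharges=4
Acc 9: bank0 row1 -> MISS (open row1); precharges=5
Acc 10: bank1 row0 -> MISS (open row0); precharges=6
Acc 11: bank1 row4 -> MISS (open row4); precharges=7
Acc 12: bank0 row0 -> MISS (open row0); precharges=8
Acc 13: bank0 row2 -> MISS (open row2); precharges=9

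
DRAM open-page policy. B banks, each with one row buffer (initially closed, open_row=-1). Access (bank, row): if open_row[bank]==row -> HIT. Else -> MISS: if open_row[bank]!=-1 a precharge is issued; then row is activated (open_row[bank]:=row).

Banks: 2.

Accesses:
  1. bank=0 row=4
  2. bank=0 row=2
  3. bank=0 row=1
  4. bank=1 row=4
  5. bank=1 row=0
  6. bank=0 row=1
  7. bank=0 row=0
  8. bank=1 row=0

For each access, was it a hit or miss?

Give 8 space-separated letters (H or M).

Answer: M M M M M H M H

Derivation:
Acc 1: bank0 row4 -> MISS (open row4); precharges=0
Acc 2: bank0 row2 -> MISS (open row2); precharges=1
Acc 3: bank0 row1 -> MISS (open row1); precharges=2
Acc 4: bank1 row4 -> MISS (open row4); precharges=2
Acc 5: bank1 row0 -> MISS (open row0); precharges=3
Acc 6: bank0 row1 -> HIT
Acc 7: bank0 row0 -> MISS (open row0); precharges=4
Acc 8: bank1 row0 -> HIT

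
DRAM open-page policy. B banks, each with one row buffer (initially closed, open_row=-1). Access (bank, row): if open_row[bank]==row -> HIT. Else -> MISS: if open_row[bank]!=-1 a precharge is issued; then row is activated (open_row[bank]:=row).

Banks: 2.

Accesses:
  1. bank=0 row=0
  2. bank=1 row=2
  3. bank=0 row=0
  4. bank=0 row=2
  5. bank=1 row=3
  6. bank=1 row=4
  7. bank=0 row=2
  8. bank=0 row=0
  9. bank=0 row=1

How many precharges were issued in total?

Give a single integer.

Answer: 5

Derivation:
Acc 1: bank0 row0 -> MISS (open row0); precharges=0
Acc 2: bank1 row2 -> MISS (open row2); precharges=0
Acc 3: bank0 row0 -> HIT
Acc 4: bank0 row2 -> MISS (open row2); precharges=1
Acc 5: bank1 row3 -> MISS (open row3); precharges=2
Acc 6: bank1 row4 -> MISS (open row4); precharges=3
Acc 7: bank0 row2 -> HIT
Acc 8: bank0 row0 -> MISS (open row0); precharges=4
Acc 9: bank0 row1 -> MISS (open row1); precharges=5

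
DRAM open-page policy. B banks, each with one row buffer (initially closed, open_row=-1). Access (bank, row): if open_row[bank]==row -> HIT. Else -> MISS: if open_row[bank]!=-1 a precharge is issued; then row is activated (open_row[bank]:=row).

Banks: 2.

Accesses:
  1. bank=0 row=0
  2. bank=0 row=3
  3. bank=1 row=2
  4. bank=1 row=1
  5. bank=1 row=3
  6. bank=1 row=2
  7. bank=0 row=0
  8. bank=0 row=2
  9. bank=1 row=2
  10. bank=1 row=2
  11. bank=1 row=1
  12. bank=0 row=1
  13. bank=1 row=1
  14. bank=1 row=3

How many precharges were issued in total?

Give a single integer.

Acc 1: bank0 row0 -> MISS (open row0); precharges=0
Acc 2: bank0 row3 -> MISS (open row3); precharges=1
Acc 3: bank1 row2 -> MISS (open row2); precharges=1
Acc 4: bank1 row1 -> MISS (open row1); precharges=2
Acc 5: bank1 row3 -> MISS (open row3); precharges=3
Acc 6: bank1 row2 -> MISS (open row2); precharges=4
Acc 7: bank0 row0 -> MISS (open row0); precharges=5
Acc 8: bank0 row2 -> MISS (open row2); precharges=6
Acc 9: bank1 row2 -> HIT
Acc 10: bank1 row2 -> HIT
Acc 11: bank1 row1 -> MISS (open row1); precharges=7
Acc 12: bank0 row1 -> MISS (open row1); precharges=8
Acc 13: bank1 row1 -> HIT
Acc 14: bank1 row3 -> MISS (open row3); precharges=9

Answer: 9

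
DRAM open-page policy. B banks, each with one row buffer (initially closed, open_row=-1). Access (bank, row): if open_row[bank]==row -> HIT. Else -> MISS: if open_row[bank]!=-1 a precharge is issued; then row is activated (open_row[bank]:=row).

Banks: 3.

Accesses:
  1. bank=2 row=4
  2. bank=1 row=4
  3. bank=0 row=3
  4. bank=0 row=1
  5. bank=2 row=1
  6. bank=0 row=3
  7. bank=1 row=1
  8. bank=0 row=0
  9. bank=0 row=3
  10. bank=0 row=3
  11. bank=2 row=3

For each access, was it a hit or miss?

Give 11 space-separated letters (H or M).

Acc 1: bank2 row4 -> MISS (open row4); precharges=0
Acc 2: bank1 row4 -> MISS (open row4); precharges=0
Acc 3: bank0 row3 -> MISS (open row3); precharges=0
Acc 4: bank0 row1 -> MISS (open row1); precharges=1
Acc 5: bank2 row1 -> MISS (open row1); precharges=2
Acc 6: bank0 row3 -> MISS (open row3); precharges=3
Acc 7: bank1 row1 -> MISS (open row1); precharges=4
Acc 8: bank0 row0 -> MISS (open row0); precharges=5
Acc 9: bank0 row3 -> MISS (open row3); precharges=6
Acc 10: bank0 row3 -> HIT
Acc 11: bank2 row3 -> MISS (open row3); precharges=7

Answer: M M M M M M M M M H M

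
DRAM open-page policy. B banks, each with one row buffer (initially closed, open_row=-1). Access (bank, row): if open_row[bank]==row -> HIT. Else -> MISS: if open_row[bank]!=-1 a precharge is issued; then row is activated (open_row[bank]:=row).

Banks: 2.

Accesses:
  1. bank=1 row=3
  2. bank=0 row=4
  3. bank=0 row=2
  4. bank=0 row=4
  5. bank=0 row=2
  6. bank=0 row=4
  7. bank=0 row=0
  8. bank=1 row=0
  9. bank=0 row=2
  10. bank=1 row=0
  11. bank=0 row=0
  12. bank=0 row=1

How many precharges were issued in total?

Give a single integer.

Answer: 9

Derivation:
Acc 1: bank1 row3 -> MISS (open row3); precharges=0
Acc 2: bank0 row4 -> MISS (open row4); precharges=0
Acc 3: bank0 row2 -> MISS (open row2); precharges=1
Acc 4: bank0 row4 -> MISS (open row4); precharges=2
Acc 5: bank0 row2 -> MISS (open row2); precharges=3
Acc 6: bank0 row4 -> MISS (open row4); precharges=4
Acc 7: bank0 row0 -> MISS (open row0); precharges=5
Acc 8: bank1 row0 -> MISS (open row0); precharges=6
Acc 9: bank0 row2 -> MISS (open row2); precharges=7
Acc 10: bank1 row0 -> HIT
Acc 11: bank0 row0 -> MISS (open row0); precharges=8
Acc 12: bank0 row1 -> MISS (open row1); precharges=9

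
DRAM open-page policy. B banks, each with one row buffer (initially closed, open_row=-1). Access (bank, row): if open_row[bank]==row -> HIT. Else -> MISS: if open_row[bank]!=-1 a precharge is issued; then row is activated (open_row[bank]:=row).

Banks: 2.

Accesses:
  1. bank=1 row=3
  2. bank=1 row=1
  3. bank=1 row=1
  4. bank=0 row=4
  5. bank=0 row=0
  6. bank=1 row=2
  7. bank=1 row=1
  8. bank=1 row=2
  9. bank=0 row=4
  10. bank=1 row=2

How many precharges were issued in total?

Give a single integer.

Acc 1: bank1 row3 -> MISS (open row3); precharges=0
Acc 2: bank1 row1 -> MISS (open row1); precharges=1
Acc 3: bank1 row1 -> HIT
Acc 4: bank0 row4 -> MISS (open row4); precharges=1
Acc 5: bank0 row0 -> MISS (open row0); precharges=2
Acc 6: bank1 row2 -> MISS (open row2); precharges=3
Acc 7: bank1 row1 -> MISS (open row1); precharges=4
Acc 8: bank1 row2 -> MISS (open row2); precharges=5
Acc 9: bank0 row4 -> MISS (open row4); precharges=6
Acc 10: bank1 row2 -> HIT

Answer: 6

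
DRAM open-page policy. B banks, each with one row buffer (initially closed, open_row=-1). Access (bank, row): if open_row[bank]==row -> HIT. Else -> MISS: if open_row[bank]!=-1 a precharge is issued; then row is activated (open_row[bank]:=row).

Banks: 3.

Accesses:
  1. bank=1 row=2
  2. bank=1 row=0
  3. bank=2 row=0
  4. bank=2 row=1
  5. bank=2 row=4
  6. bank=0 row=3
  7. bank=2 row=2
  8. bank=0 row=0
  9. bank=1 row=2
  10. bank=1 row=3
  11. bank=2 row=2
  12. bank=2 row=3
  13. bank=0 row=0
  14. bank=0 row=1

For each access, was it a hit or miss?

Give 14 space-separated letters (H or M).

Answer: M M M M M M M M M M H M H M

Derivation:
Acc 1: bank1 row2 -> MISS (open row2); precharges=0
Acc 2: bank1 row0 -> MISS (open row0); precharges=1
Acc 3: bank2 row0 -> MISS (open row0); precharges=1
Acc 4: bank2 row1 -> MISS (open row1); precharges=2
Acc 5: bank2 row4 -> MISS (open row4); precharges=3
Acc 6: bank0 row3 -> MISS (open row3); precharges=3
Acc 7: bank2 row2 -> MISS (open row2); precharges=4
Acc 8: bank0 row0 -> MISS (open row0); precharges=5
Acc 9: bank1 row2 -> MISS (open row2); precharges=6
Acc 10: bank1 row3 -> MISS (open row3); precharges=7
Acc 11: bank2 row2 -> HIT
Acc 12: bank2 row3 -> MISS (open row3); precharges=8
Acc 13: bank0 row0 -> HIT
Acc 14: bank0 row1 -> MISS (open row1); precharges=9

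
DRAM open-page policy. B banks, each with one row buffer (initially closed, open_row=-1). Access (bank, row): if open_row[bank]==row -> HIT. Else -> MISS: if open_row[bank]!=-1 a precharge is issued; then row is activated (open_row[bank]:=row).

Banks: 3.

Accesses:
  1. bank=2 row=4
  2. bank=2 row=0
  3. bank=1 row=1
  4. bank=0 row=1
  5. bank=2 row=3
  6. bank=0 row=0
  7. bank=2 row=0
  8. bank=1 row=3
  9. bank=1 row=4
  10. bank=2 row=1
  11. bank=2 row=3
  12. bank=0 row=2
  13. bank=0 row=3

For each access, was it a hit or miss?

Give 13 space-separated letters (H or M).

Acc 1: bank2 row4 -> MISS (open row4); precharges=0
Acc 2: bank2 row0 -> MISS (open row0); precharges=1
Acc 3: bank1 row1 -> MISS (open row1); precharges=1
Acc 4: bank0 row1 -> MISS (open row1); precharges=1
Acc 5: bank2 row3 -> MISS (open row3); precharges=2
Acc 6: bank0 row0 -> MISS (open row0); precharges=3
Acc 7: bank2 row0 -> MISS (open row0); precharges=4
Acc 8: bank1 row3 -> MISS (open row3); precharges=5
Acc 9: bank1 row4 -> MISS (open row4); precharges=6
Acc 10: bank2 row1 -> MISS (open row1); precharges=7
Acc 11: bank2 row3 -> MISS (open row3); precharges=8
Acc 12: bank0 row2 -> MISS (open row2); precharges=9
Acc 13: bank0 row3 -> MISS (open row3); precharges=10

Answer: M M M M M M M M M M M M M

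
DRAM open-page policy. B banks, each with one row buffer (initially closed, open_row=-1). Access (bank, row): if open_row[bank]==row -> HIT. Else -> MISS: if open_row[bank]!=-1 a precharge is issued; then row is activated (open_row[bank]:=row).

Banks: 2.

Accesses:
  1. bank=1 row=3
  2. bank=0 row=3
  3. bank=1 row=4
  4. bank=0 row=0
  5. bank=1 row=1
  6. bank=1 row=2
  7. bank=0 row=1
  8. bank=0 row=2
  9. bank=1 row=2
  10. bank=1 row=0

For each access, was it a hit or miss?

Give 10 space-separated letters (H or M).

Answer: M M M M M M M M H M

Derivation:
Acc 1: bank1 row3 -> MISS (open row3); precharges=0
Acc 2: bank0 row3 -> MISS (open row3); precharges=0
Acc 3: bank1 row4 -> MISS (open row4); precharges=1
Acc 4: bank0 row0 -> MISS (open row0); precharges=2
Acc 5: bank1 row1 -> MISS (open row1); precharges=3
Acc 6: bank1 row2 -> MISS (open row2); precharges=4
Acc 7: bank0 row1 -> MISS (open row1); precharges=5
Acc 8: bank0 row2 -> MISS (open row2); precharges=6
Acc 9: bank1 row2 -> HIT
Acc 10: bank1 row0 -> MISS (open row0); precharges=7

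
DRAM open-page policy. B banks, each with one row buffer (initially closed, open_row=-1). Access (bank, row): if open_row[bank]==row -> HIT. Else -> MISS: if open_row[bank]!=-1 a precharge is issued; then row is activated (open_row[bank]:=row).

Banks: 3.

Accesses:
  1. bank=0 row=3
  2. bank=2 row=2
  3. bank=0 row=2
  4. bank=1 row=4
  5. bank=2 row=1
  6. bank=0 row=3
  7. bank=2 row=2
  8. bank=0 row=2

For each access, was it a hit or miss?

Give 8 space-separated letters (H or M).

Acc 1: bank0 row3 -> MISS (open row3); precharges=0
Acc 2: bank2 row2 -> MISS (open row2); precharges=0
Acc 3: bank0 row2 -> MISS (open row2); precharges=1
Acc 4: bank1 row4 -> MISS (open row4); precharges=1
Acc 5: bank2 row1 -> MISS (open row1); precharges=2
Acc 6: bank0 row3 -> MISS (open row3); precharges=3
Acc 7: bank2 row2 -> MISS (open row2); precharges=4
Acc 8: bank0 row2 -> MISS (open row2); precharges=5

Answer: M M M M M M M M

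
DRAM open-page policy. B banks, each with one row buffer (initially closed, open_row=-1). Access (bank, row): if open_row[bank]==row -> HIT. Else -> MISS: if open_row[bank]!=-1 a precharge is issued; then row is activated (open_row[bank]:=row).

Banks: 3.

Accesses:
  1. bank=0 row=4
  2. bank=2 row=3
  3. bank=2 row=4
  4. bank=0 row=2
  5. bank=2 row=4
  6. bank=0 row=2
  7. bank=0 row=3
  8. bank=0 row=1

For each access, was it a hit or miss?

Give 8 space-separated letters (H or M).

Answer: M M M M H H M M

Derivation:
Acc 1: bank0 row4 -> MISS (open row4); precharges=0
Acc 2: bank2 row3 -> MISS (open row3); precharges=0
Acc 3: bank2 row4 -> MISS (open row4); precharges=1
Acc 4: bank0 row2 -> MISS (open row2); precharges=2
Acc 5: bank2 row4 -> HIT
Acc 6: bank0 row2 -> HIT
Acc 7: bank0 row3 -> MISS (open row3); precharges=3
Acc 8: bank0 row1 -> MISS (open row1); precharges=4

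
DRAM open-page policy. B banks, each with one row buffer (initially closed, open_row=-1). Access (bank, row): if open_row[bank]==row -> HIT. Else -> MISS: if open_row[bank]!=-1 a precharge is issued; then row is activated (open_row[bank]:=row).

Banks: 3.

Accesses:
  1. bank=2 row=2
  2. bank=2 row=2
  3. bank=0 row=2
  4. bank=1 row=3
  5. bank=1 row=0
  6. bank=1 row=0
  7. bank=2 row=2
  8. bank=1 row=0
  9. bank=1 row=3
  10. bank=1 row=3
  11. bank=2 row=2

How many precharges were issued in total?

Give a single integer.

Answer: 2

Derivation:
Acc 1: bank2 row2 -> MISS (open row2); precharges=0
Acc 2: bank2 row2 -> HIT
Acc 3: bank0 row2 -> MISS (open row2); precharges=0
Acc 4: bank1 row3 -> MISS (open row3); precharges=0
Acc 5: bank1 row0 -> MISS (open row0); precharges=1
Acc 6: bank1 row0 -> HIT
Acc 7: bank2 row2 -> HIT
Acc 8: bank1 row0 -> HIT
Acc 9: bank1 row3 -> MISS (open row3); precharges=2
Acc 10: bank1 row3 -> HIT
Acc 11: bank2 row2 -> HIT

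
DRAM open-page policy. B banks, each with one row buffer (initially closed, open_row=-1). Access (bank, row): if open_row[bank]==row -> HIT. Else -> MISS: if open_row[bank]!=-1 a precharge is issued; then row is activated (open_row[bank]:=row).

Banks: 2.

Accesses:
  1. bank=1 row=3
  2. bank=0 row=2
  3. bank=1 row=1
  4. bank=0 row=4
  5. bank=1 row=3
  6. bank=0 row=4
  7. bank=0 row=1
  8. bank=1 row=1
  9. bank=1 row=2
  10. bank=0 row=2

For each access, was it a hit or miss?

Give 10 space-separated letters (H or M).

Acc 1: bank1 row3 -> MISS (open row3); precharges=0
Acc 2: bank0 row2 -> MISS (open row2); precharges=0
Acc 3: bank1 row1 -> MISS (open row1); precharges=1
Acc 4: bank0 row4 -> MISS (open row4); precharges=2
Acc 5: bank1 row3 -> MISS (open row3); precharges=3
Acc 6: bank0 row4 -> HIT
Acc 7: bank0 row1 -> MISS (open row1); precharges=4
Acc 8: bank1 row1 -> MISS (open row1); precharges=5
Acc 9: bank1 row2 -> MISS (open row2); precharges=6
Acc 10: bank0 row2 -> MISS (open row2); precharges=7

Answer: M M M M M H M M M M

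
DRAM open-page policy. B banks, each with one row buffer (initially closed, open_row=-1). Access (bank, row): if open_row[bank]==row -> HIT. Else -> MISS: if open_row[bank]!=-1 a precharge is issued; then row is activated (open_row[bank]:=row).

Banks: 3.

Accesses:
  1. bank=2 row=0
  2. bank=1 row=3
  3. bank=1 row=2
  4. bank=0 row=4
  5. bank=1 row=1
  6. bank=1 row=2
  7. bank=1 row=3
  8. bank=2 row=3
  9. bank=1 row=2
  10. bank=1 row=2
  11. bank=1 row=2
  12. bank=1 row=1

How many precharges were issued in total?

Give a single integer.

Answer: 7

Derivation:
Acc 1: bank2 row0 -> MISS (open row0); precharges=0
Acc 2: bank1 row3 -> MISS (open row3); precharges=0
Acc 3: bank1 row2 -> MISS (open row2); precharges=1
Acc 4: bank0 row4 -> MISS (open row4); precharges=1
Acc 5: bank1 row1 -> MISS (open row1); precharges=2
Acc 6: bank1 row2 -> MISS (open row2); precharges=3
Acc 7: bank1 row3 -> MISS (open row3); precharges=4
Acc 8: bank2 row3 -> MISS (open row3); precharges=5
Acc 9: bank1 row2 -> MISS (open row2); precharges=6
Acc 10: bank1 row2 -> HIT
Acc 11: bank1 row2 -> HIT
Acc 12: bank1 row1 -> MISS (open row1); precharges=7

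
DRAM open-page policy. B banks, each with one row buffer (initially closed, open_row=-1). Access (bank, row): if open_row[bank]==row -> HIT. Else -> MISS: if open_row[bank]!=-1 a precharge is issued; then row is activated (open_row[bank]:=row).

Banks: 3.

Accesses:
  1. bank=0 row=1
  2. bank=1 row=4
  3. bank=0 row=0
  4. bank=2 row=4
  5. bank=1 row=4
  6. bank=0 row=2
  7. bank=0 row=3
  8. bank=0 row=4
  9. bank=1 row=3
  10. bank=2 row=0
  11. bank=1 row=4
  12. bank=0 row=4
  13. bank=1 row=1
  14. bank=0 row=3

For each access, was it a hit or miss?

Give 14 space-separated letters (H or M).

Answer: M M M M H M M M M M M H M M

Derivation:
Acc 1: bank0 row1 -> MISS (open row1); precharges=0
Acc 2: bank1 row4 -> MISS (open row4); precharges=0
Acc 3: bank0 row0 -> MISS (open row0); precharges=1
Acc 4: bank2 row4 -> MISS (open row4); precharges=1
Acc 5: bank1 row4 -> HIT
Acc 6: bank0 row2 -> MISS (open row2); precharges=2
Acc 7: bank0 row3 -> MISS (open row3); precharges=3
Acc 8: bank0 row4 -> MISS (open row4); precharges=4
Acc 9: bank1 row3 -> MISS (open row3); precharges=5
Acc 10: bank2 row0 -> MISS (open row0); precharges=6
Acc 11: bank1 row4 -> MISS (open row4); precharges=7
Acc 12: bank0 row4 -> HIT
Acc 13: bank1 row1 -> MISS (open row1); precharges=8
Acc 14: bank0 row3 -> MISS (open row3); precharges=9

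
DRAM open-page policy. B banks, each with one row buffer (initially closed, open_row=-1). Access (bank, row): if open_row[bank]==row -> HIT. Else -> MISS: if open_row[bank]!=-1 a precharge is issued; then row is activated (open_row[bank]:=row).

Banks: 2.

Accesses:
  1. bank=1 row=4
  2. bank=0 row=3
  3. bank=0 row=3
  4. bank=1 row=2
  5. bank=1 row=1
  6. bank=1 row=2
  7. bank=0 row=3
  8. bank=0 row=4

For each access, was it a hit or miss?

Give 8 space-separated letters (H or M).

Answer: M M H M M M H M

Derivation:
Acc 1: bank1 row4 -> MISS (open row4); precharges=0
Acc 2: bank0 row3 -> MISS (open row3); precharges=0
Acc 3: bank0 row3 -> HIT
Acc 4: bank1 row2 -> MISS (open row2); precharges=1
Acc 5: bank1 row1 -> MISS (open row1); precharges=2
Acc 6: bank1 row2 -> MISS (open row2); precharges=3
Acc 7: bank0 row3 -> HIT
Acc 8: bank0 row4 -> MISS (open row4); precharges=4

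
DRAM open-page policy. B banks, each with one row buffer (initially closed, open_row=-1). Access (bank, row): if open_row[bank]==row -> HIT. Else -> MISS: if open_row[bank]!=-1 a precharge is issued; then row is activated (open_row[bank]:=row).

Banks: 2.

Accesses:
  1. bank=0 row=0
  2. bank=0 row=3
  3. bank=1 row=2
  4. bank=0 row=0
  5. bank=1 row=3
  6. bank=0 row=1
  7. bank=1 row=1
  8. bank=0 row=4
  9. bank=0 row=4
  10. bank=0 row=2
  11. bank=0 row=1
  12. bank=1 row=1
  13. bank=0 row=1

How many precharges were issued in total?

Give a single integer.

Answer: 8

Derivation:
Acc 1: bank0 row0 -> MISS (open row0); precharges=0
Acc 2: bank0 row3 -> MISS (open row3); precharges=1
Acc 3: bank1 row2 -> MISS (open row2); precharges=1
Acc 4: bank0 row0 -> MISS (open row0); precharges=2
Acc 5: bank1 row3 -> MISS (open row3); precharges=3
Acc 6: bank0 row1 -> MISS (open row1); precharges=4
Acc 7: bank1 row1 -> MISS (open row1); precharges=5
Acc 8: bank0 row4 -> MISS (open row4); precharges=6
Acc 9: bank0 row4 -> HIT
Acc 10: bank0 row2 -> MISS (open row2); precharges=7
Acc 11: bank0 row1 -> MISS (open row1); precharges=8
Acc 12: bank1 row1 -> HIT
Acc 13: bank0 row1 -> HIT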